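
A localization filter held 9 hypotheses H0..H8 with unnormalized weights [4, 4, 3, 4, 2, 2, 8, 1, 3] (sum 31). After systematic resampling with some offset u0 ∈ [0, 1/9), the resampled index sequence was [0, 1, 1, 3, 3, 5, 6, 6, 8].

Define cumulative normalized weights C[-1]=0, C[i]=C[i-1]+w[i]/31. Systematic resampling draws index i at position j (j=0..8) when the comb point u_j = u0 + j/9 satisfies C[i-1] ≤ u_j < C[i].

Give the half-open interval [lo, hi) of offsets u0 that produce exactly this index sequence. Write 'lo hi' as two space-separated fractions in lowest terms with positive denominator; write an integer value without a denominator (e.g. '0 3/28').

2/93 10/279

C = [4/31, 8/31, 11/31, 15/31, 17/31, 19/31, 27/31, 28/31, 1]
j=0 picked index 0: u0 ∈ [0, 4/31)
j=1 picked index 1: u0 ∈ [5/279, 41/279)
j=2 picked index 1: u0 ∈ [-26/279, 10/279)
j=3 picked index 3: u0 ∈ [2/93, 14/93)
j=4 picked index 3: u0 ∈ [-25/279, 11/279)
j=5 picked index 5: u0 ∈ [-2/279, 16/279)
j=6 picked index 6: u0 ∈ [-5/93, 19/93)
j=7 picked index 6: u0 ∈ [-46/279, 26/279)
j=8 picked index 8: u0 ∈ [4/279, 1/9)
intersection: [2/93, 10/279)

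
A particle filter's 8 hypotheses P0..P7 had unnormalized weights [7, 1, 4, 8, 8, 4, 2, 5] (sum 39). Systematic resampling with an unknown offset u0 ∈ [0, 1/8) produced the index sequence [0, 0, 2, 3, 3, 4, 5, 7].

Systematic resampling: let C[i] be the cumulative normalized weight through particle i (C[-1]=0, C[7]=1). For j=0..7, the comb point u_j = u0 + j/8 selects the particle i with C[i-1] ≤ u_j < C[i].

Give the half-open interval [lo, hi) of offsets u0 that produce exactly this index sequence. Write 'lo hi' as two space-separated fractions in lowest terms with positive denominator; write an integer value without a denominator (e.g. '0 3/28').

0 1/78

C = [7/39, 8/39, 4/13, 20/39, 28/39, 32/39, 34/39, 1]
j=0 picked index 0: u0 ∈ [0, 7/39)
j=1 picked index 0: u0 ∈ [-1/8, 17/312)
j=2 picked index 2: u0 ∈ [-7/156, 3/52)
j=3 picked index 3: u0 ∈ [-7/104, 43/312)
j=4 picked index 3: u0 ∈ [-5/26, 1/78)
j=5 picked index 4: u0 ∈ [-35/312, 29/312)
j=6 picked index 5: u0 ∈ [-5/156, 11/156)
j=7 picked index 7: u0 ∈ [-1/312, 1/8)
intersection: [0, 1/78)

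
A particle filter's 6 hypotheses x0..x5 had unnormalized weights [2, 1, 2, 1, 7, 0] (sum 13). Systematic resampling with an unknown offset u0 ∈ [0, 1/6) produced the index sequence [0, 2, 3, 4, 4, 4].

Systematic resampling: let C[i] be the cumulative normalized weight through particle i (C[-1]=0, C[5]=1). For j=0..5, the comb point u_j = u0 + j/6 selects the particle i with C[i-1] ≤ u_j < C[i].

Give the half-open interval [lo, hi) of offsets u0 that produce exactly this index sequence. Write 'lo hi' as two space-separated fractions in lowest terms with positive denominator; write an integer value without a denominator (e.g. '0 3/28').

C = [2/13, 3/13, 5/13, 6/13, 1, 1]
j=0 picked index 0: u0 ∈ [0, 2/13)
j=1 picked index 2: u0 ∈ [5/78, 17/78)
j=2 picked index 3: u0 ∈ [2/39, 5/39)
j=3 picked index 4: u0 ∈ [-1/26, 1/2)
j=4 picked index 4: u0 ∈ [-8/39, 1/3)
j=5 picked index 4: u0 ∈ [-29/78, 1/6)
intersection: [5/78, 5/39)

5/78 5/39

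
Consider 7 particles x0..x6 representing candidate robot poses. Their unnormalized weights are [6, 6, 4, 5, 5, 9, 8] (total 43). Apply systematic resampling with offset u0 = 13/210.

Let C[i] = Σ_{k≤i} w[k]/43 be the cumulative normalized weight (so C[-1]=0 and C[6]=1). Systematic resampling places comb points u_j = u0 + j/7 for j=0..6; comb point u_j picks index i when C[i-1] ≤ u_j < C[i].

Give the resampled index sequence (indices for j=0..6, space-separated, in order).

0 1 2 4 5 5 6

C = [6/43, 12/43, 16/43, 21/43, 26/43, 35/43, 1]
j=0: u_0=13/210 ∈ [0, 6/43) → index 0
j=1: u_1=43/210 ∈ [6/43, 12/43) → index 1
j=2: u_2=73/210 ∈ [12/43, 16/43) → index 2
j=3: u_3=103/210 ∈ [21/43, 26/43) → index 4
j=4: u_4=19/30 ∈ [26/43, 35/43) → index 5
j=5: u_5=163/210 ∈ [26/43, 35/43) → index 5
j=6: u_6=193/210 ∈ [35/43, 1) → index 6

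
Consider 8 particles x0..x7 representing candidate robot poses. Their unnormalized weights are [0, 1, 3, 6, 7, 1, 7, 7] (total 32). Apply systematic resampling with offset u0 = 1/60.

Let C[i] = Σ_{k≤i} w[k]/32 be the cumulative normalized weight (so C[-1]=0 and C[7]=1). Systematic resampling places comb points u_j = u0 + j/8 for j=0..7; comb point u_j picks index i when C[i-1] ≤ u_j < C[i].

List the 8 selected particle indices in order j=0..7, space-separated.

C = [0, 1/32, 1/8, 5/16, 17/32, 9/16, 25/32, 1]
j=0: u_0=1/60 ∈ [0, 1/32) → index 1
j=1: u_1=17/120 ∈ [1/8, 5/16) → index 3
j=2: u_2=4/15 ∈ [1/8, 5/16) → index 3
j=3: u_3=47/120 ∈ [5/16, 17/32) → index 4
j=4: u_4=31/60 ∈ [5/16, 17/32) → index 4
j=5: u_5=77/120 ∈ [9/16, 25/32) → index 6
j=6: u_6=23/30 ∈ [9/16, 25/32) → index 6
j=7: u_7=107/120 ∈ [25/32, 1) → index 7

1 3 3 4 4 6 6 7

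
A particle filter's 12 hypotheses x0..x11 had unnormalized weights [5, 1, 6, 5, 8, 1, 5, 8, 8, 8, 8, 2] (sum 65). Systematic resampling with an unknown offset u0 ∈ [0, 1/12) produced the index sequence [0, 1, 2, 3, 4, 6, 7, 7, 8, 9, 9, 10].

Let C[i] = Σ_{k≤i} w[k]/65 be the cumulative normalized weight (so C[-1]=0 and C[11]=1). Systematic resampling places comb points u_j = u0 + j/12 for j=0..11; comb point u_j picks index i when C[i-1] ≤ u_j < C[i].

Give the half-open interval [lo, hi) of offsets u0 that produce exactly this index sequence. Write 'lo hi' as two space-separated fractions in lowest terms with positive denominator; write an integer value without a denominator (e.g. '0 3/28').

0 7/780

C = [1/13, 6/65, 12/65, 17/65, 5/13, 2/5, 31/65, 3/5, 47/65, 11/13, 63/65, 1]
j=0 picked index 0: u0 ∈ [0, 1/13)
j=1 picked index 1: u0 ∈ [-1/156, 7/780)
j=2 picked index 2: u0 ∈ [-29/390, 7/390)
j=3 picked index 3: u0 ∈ [-17/260, 3/260)
j=4 picked index 4: u0 ∈ [-14/195, 2/39)
j=5 picked index 6: u0 ∈ [-1/60, 47/780)
j=6 picked index 7: u0 ∈ [-3/130, 1/10)
j=7 picked index 7: u0 ∈ [-83/780, 1/60)
j=8 picked index 8: u0 ∈ [-1/15, 11/195)
j=9 picked index 9: u0 ∈ [-7/260, 5/52)
j=10 picked index 9: u0 ∈ [-43/390, 1/78)
j=11 picked index 10: u0 ∈ [-11/156, 41/780)
intersection: [0, 7/780)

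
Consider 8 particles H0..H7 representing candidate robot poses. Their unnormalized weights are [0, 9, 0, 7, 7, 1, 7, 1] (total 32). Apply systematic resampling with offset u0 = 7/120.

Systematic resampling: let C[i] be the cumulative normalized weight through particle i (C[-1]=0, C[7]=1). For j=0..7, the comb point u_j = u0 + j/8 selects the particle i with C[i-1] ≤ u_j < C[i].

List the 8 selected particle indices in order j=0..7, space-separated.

1 1 3 3 4 4 6 6

C = [0, 9/32, 9/32, 1/2, 23/32, 3/4, 31/32, 1]
j=0: u_0=7/120 ∈ [0, 9/32) → index 1
j=1: u_1=11/60 ∈ [0, 9/32) → index 1
j=2: u_2=37/120 ∈ [9/32, 1/2) → index 3
j=3: u_3=13/30 ∈ [9/32, 1/2) → index 3
j=4: u_4=67/120 ∈ [1/2, 23/32) → index 4
j=5: u_5=41/60 ∈ [1/2, 23/32) → index 4
j=6: u_6=97/120 ∈ [3/4, 31/32) → index 6
j=7: u_7=14/15 ∈ [3/4, 31/32) → index 6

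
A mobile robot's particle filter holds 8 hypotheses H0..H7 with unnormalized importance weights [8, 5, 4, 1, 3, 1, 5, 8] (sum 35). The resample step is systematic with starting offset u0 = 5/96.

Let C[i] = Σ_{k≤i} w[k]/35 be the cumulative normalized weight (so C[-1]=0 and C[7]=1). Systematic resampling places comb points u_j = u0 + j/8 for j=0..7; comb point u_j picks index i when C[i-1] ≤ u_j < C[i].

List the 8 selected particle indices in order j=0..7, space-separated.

C = [8/35, 13/35, 17/35, 18/35, 3/5, 22/35, 27/35, 1]
j=0: u_0=5/96 ∈ [0, 8/35) → index 0
j=1: u_1=17/96 ∈ [0, 8/35) → index 0
j=2: u_2=29/96 ∈ [8/35, 13/35) → index 1
j=3: u_3=41/96 ∈ [13/35, 17/35) → index 2
j=4: u_4=53/96 ∈ [18/35, 3/5) → index 4
j=5: u_5=65/96 ∈ [22/35, 27/35) → index 6
j=6: u_6=77/96 ∈ [27/35, 1) → index 7
j=7: u_7=89/96 ∈ [27/35, 1) → index 7

0 0 1 2 4 6 7 7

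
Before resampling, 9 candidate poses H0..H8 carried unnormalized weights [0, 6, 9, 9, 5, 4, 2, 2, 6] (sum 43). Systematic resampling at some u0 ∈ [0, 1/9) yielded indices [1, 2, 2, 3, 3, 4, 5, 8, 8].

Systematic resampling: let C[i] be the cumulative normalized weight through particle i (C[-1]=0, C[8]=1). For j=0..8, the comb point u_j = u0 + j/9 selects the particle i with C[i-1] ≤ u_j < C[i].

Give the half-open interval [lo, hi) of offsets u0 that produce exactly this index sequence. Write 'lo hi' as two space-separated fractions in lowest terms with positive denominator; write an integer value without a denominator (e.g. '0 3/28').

32/387 13/129

C = [0, 6/43, 15/43, 24/43, 29/43, 33/43, 35/43, 37/43, 1]
j=0 picked index 1: u0 ∈ [0, 6/43)
j=1 picked index 2: u0 ∈ [11/387, 92/387)
j=2 picked index 2: u0 ∈ [-32/387, 49/387)
j=3 picked index 3: u0 ∈ [2/129, 29/129)
j=4 picked index 3: u0 ∈ [-37/387, 44/387)
j=5 picked index 4: u0 ∈ [1/387, 46/387)
j=6 picked index 5: u0 ∈ [1/129, 13/129)
j=7 picked index 8: u0 ∈ [32/387, 2/9)
j=8 picked index 8: u0 ∈ [-11/387, 1/9)
intersection: [32/387, 13/129)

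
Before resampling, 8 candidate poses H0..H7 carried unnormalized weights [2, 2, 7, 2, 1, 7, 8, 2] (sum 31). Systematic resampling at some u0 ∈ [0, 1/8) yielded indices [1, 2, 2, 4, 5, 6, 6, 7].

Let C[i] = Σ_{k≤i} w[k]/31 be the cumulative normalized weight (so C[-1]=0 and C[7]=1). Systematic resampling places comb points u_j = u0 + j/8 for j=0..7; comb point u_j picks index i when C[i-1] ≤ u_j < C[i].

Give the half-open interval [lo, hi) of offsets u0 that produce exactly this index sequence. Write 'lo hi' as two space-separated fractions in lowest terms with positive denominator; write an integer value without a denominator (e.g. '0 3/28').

2/31 19/248

C = [2/31, 4/31, 11/31, 13/31, 14/31, 21/31, 29/31, 1]
j=0 picked index 1: u0 ∈ [2/31, 4/31)
j=1 picked index 2: u0 ∈ [1/248, 57/248)
j=2 picked index 2: u0 ∈ [-15/124, 13/124)
j=3 picked index 4: u0 ∈ [11/248, 19/248)
j=4 picked index 5: u0 ∈ [-3/62, 11/62)
j=5 picked index 6: u0 ∈ [13/248, 77/248)
j=6 picked index 6: u0 ∈ [-9/124, 23/124)
j=7 picked index 7: u0 ∈ [15/248, 1/8)
intersection: [2/31, 19/248)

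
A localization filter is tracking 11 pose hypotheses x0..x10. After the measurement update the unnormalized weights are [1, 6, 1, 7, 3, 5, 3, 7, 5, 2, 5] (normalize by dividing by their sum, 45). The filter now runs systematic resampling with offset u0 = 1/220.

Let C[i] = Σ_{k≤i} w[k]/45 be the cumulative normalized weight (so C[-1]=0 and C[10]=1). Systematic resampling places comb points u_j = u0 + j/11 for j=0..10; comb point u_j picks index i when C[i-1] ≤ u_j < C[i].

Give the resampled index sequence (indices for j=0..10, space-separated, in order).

C = [1/45, 7/45, 8/45, 1/3, 2/5, 23/45, 26/45, 11/15, 38/45, 8/9, 1]
j=0: u_0=1/220 ∈ [0, 1/45) → index 0
j=1: u_1=21/220 ∈ [1/45, 7/45) → index 1
j=2: u_2=41/220 ∈ [8/45, 1/3) → index 3
j=3: u_3=61/220 ∈ [8/45, 1/3) → index 3
j=4: u_4=81/220 ∈ [1/3, 2/5) → index 4
j=5: u_5=101/220 ∈ [2/5, 23/45) → index 5
j=6: u_6=11/20 ∈ [23/45, 26/45) → index 6
j=7: u_7=141/220 ∈ [26/45, 11/15) → index 7
j=8: u_8=161/220 ∈ [26/45, 11/15) → index 7
j=9: u_9=181/220 ∈ [11/15, 38/45) → index 8
j=10: u_10=201/220 ∈ [8/9, 1) → index 10

0 1 3 3 4 5 6 7 7 8 10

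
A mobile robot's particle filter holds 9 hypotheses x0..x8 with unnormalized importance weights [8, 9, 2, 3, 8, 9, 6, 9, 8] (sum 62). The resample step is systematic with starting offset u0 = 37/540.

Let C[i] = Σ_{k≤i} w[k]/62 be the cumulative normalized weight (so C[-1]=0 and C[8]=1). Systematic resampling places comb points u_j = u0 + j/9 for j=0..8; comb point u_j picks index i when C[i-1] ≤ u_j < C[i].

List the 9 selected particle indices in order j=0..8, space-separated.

0 1 2 4 5 5 7 7 8

C = [4/31, 17/62, 19/62, 11/31, 15/31, 39/62, 45/62, 27/31, 1]
j=0: u_0=37/540 ∈ [0, 4/31) → index 0
j=1: u_1=97/540 ∈ [4/31, 17/62) → index 1
j=2: u_2=157/540 ∈ [17/62, 19/62) → index 2
j=3: u_3=217/540 ∈ [11/31, 15/31) → index 4
j=4: u_4=277/540 ∈ [15/31, 39/62) → index 5
j=5: u_5=337/540 ∈ [15/31, 39/62) → index 5
j=6: u_6=397/540 ∈ [45/62, 27/31) → index 7
j=7: u_7=457/540 ∈ [45/62, 27/31) → index 7
j=8: u_8=517/540 ∈ [27/31, 1) → index 8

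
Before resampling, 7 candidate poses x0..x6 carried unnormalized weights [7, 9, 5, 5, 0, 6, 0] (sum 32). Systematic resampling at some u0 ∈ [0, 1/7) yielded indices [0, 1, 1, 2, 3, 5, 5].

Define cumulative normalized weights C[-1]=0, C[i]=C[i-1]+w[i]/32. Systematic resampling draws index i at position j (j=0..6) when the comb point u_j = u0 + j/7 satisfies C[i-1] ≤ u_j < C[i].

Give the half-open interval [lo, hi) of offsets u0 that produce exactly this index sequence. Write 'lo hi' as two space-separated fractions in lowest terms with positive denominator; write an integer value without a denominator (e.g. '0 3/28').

11/112 1/7

C = [7/32, 1/2, 21/32, 13/16, 13/16, 1, 1]
j=0 picked index 0: u0 ∈ [0, 7/32)
j=1 picked index 1: u0 ∈ [17/224, 5/14)
j=2 picked index 1: u0 ∈ [-15/224, 3/14)
j=3 picked index 2: u0 ∈ [1/14, 51/224)
j=4 picked index 3: u0 ∈ [19/224, 27/112)
j=5 picked index 5: u0 ∈ [11/112, 2/7)
j=6 picked index 5: u0 ∈ [-5/112, 1/7)
intersection: [11/112, 1/7)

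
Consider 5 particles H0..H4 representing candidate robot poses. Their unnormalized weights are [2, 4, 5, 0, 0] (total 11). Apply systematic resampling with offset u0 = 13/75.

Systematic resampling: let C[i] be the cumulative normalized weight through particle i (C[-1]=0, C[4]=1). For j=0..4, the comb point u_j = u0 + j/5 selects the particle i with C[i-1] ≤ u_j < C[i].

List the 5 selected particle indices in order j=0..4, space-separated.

0 1 2 2 2

C = [2/11, 6/11, 1, 1, 1]
j=0: u_0=13/75 ∈ [0, 2/11) → index 0
j=1: u_1=28/75 ∈ [2/11, 6/11) → index 1
j=2: u_2=43/75 ∈ [6/11, 1) → index 2
j=3: u_3=58/75 ∈ [6/11, 1) → index 2
j=4: u_4=73/75 ∈ [6/11, 1) → index 2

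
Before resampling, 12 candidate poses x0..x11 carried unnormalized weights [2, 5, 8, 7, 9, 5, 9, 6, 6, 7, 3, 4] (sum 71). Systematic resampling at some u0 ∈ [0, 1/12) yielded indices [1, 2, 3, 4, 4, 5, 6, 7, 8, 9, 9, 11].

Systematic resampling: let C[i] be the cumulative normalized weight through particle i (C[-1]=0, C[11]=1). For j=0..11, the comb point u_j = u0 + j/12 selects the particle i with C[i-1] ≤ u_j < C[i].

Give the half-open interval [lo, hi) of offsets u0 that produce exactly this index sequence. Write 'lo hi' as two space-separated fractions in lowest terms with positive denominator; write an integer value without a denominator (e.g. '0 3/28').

17/284 29/426

C = [2/71, 7/71, 15/71, 22/71, 31/71, 36/71, 45/71, 51/71, 57/71, 64/71, 67/71, 1]
j=0 picked index 1: u0 ∈ [2/71, 7/71)
j=1 picked index 2: u0 ∈ [13/852, 109/852)
j=2 picked index 3: u0 ∈ [19/426, 61/426)
j=3 picked index 4: u0 ∈ [17/284, 53/284)
j=4 picked index 4: u0 ∈ [-5/213, 22/213)
j=5 picked index 5: u0 ∈ [17/852, 77/852)
j=6 picked index 6: u0 ∈ [1/142, 19/142)
j=7 picked index 7: u0 ∈ [43/852, 115/852)
j=8 picked index 8: u0 ∈ [11/213, 29/213)
j=9 picked index 9: u0 ∈ [15/284, 43/284)
j=10 picked index 9: u0 ∈ [-13/426, 29/426)
j=11 picked index 11: u0 ∈ [23/852, 1/12)
intersection: [17/284, 29/426)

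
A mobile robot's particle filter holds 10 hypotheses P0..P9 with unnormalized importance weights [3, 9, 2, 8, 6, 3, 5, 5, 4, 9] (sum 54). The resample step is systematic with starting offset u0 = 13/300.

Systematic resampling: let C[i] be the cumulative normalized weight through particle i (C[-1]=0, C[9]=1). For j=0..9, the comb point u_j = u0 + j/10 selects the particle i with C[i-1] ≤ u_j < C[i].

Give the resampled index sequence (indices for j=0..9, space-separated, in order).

C = [1/18, 2/9, 7/27, 11/27, 14/27, 31/54, 2/3, 41/54, 5/6, 1]
j=0: u_0=13/300 ∈ [0, 1/18) → index 0
j=1: u_1=43/300 ∈ [1/18, 2/9) → index 1
j=2: u_2=73/300 ∈ [2/9, 7/27) → index 2
j=3: u_3=103/300 ∈ [7/27, 11/27) → index 3
j=4: u_4=133/300 ∈ [11/27, 14/27) → index 4
j=5: u_5=163/300 ∈ [14/27, 31/54) → index 5
j=6: u_6=193/300 ∈ [31/54, 2/3) → index 6
j=7: u_7=223/300 ∈ [2/3, 41/54) → index 7
j=8: u_8=253/300 ∈ [5/6, 1) → index 9
j=9: u_9=283/300 ∈ [5/6, 1) → index 9

0 1 2 3 4 5 6 7 9 9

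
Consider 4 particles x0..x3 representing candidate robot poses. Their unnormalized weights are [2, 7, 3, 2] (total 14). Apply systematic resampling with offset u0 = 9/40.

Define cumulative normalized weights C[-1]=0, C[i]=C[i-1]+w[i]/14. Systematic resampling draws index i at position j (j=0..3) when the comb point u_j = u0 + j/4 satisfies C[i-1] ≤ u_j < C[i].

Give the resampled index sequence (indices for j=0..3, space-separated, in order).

C = [1/7, 9/14, 6/7, 1]
j=0: u_0=9/40 ∈ [1/7, 9/14) → index 1
j=1: u_1=19/40 ∈ [1/7, 9/14) → index 1
j=2: u_2=29/40 ∈ [9/14, 6/7) → index 2
j=3: u_3=39/40 ∈ [6/7, 1) → index 3

1 1 2 3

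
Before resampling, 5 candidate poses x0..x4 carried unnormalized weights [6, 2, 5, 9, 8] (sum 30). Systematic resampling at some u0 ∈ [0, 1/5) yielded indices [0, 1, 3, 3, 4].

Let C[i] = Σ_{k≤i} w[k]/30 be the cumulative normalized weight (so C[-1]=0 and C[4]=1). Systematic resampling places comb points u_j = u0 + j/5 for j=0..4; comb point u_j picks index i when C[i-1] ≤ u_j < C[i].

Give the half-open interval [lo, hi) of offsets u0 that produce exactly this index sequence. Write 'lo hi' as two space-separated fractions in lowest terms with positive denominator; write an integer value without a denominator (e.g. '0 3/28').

1/30 1/15

C = [1/5, 4/15, 13/30, 11/15, 1]
j=0 picked index 0: u0 ∈ [0, 1/5)
j=1 picked index 1: u0 ∈ [0, 1/15)
j=2 picked index 3: u0 ∈ [1/30, 1/3)
j=3 picked index 3: u0 ∈ [-1/6, 2/15)
j=4 picked index 4: u0 ∈ [-1/15, 1/5)
intersection: [1/30, 1/15)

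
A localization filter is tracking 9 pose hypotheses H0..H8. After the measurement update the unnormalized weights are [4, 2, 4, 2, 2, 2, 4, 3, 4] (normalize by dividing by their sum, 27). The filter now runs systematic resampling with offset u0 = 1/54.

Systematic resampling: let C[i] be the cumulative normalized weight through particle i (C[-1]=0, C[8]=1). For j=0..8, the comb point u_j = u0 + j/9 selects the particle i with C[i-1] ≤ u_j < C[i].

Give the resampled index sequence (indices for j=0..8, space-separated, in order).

0 0 2 2 4 5 6 7 8

C = [4/27, 2/9, 10/27, 4/9, 14/27, 16/27, 20/27, 23/27, 1]
j=0: u_0=1/54 ∈ [0, 4/27) → index 0
j=1: u_1=7/54 ∈ [0, 4/27) → index 0
j=2: u_2=13/54 ∈ [2/9, 10/27) → index 2
j=3: u_3=19/54 ∈ [2/9, 10/27) → index 2
j=4: u_4=25/54 ∈ [4/9, 14/27) → index 4
j=5: u_5=31/54 ∈ [14/27, 16/27) → index 5
j=6: u_6=37/54 ∈ [16/27, 20/27) → index 6
j=7: u_7=43/54 ∈ [20/27, 23/27) → index 7
j=8: u_8=49/54 ∈ [23/27, 1) → index 8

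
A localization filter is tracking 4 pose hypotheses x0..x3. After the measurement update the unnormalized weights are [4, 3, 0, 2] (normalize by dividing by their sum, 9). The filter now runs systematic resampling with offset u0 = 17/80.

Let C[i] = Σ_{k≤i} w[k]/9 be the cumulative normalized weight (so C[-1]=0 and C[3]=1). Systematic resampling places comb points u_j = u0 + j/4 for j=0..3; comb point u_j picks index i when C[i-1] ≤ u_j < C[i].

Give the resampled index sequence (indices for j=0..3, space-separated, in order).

C = [4/9, 7/9, 7/9, 1]
j=0: u_0=17/80 ∈ [0, 4/9) → index 0
j=1: u_1=37/80 ∈ [4/9, 7/9) → index 1
j=2: u_2=57/80 ∈ [4/9, 7/9) → index 1
j=3: u_3=77/80 ∈ [7/9, 1) → index 3

0 1 1 3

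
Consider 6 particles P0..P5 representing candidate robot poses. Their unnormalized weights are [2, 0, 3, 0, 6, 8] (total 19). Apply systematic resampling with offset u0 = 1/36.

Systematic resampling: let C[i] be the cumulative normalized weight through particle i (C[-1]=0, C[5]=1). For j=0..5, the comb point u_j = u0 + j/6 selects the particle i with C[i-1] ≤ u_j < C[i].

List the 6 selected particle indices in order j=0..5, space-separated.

C = [2/19, 2/19, 5/19, 5/19, 11/19, 1]
j=0: u_0=1/36 ∈ [0, 2/19) → index 0
j=1: u_1=7/36 ∈ [2/19, 5/19) → index 2
j=2: u_2=13/36 ∈ [5/19, 11/19) → index 4
j=3: u_3=19/36 ∈ [5/19, 11/19) → index 4
j=4: u_4=25/36 ∈ [11/19, 1) → index 5
j=5: u_5=31/36 ∈ [11/19, 1) → index 5

0 2 4 4 5 5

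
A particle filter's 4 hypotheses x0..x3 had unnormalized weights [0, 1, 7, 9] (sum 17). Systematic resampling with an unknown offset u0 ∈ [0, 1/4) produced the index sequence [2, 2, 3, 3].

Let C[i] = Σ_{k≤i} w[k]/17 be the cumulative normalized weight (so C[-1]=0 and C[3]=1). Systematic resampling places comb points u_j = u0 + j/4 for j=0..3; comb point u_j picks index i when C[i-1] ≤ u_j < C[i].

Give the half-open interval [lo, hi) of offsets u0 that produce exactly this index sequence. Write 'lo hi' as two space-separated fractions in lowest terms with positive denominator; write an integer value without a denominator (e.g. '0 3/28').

C = [0, 1/17, 8/17, 1]
j=0 picked index 2: u0 ∈ [1/17, 8/17)
j=1 picked index 2: u0 ∈ [-13/68, 15/68)
j=2 picked index 3: u0 ∈ [-1/34, 1/2)
j=3 picked index 3: u0 ∈ [-19/68, 1/4)
intersection: [1/17, 15/68)

1/17 15/68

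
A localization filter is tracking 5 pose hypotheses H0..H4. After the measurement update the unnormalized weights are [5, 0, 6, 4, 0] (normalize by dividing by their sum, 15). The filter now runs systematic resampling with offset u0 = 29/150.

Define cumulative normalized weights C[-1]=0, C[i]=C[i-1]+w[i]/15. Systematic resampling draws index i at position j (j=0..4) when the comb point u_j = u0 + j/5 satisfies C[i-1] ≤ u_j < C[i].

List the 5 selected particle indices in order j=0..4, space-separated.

C = [1/3, 1/3, 11/15, 1, 1]
j=0: u_0=29/150 ∈ [0, 1/3) → index 0
j=1: u_1=59/150 ∈ [1/3, 11/15) → index 2
j=2: u_2=89/150 ∈ [1/3, 11/15) → index 2
j=3: u_3=119/150 ∈ [11/15, 1) → index 3
j=4: u_4=149/150 ∈ [11/15, 1) → index 3

0 2 2 3 3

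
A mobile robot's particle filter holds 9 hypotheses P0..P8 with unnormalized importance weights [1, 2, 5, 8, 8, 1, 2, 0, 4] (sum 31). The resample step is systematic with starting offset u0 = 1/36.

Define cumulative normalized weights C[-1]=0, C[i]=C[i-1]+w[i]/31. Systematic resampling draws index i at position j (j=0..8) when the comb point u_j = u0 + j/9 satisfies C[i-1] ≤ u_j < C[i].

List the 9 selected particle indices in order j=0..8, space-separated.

0 2 2 3 3 4 4 5 8

C = [1/31, 3/31, 8/31, 16/31, 24/31, 25/31, 27/31, 27/31, 1]
j=0: u_0=1/36 ∈ [0, 1/31) → index 0
j=1: u_1=5/36 ∈ [3/31, 8/31) → index 2
j=2: u_2=1/4 ∈ [3/31, 8/31) → index 2
j=3: u_3=13/36 ∈ [8/31, 16/31) → index 3
j=4: u_4=17/36 ∈ [8/31, 16/31) → index 3
j=5: u_5=7/12 ∈ [16/31, 24/31) → index 4
j=6: u_6=25/36 ∈ [16/31, 24/31) → index 4
j=7: u_7=29/36 ∈ [24/31, 25/31) → index 5
j=8: u_8=11/12 ∈ [27/31, 1) → index 8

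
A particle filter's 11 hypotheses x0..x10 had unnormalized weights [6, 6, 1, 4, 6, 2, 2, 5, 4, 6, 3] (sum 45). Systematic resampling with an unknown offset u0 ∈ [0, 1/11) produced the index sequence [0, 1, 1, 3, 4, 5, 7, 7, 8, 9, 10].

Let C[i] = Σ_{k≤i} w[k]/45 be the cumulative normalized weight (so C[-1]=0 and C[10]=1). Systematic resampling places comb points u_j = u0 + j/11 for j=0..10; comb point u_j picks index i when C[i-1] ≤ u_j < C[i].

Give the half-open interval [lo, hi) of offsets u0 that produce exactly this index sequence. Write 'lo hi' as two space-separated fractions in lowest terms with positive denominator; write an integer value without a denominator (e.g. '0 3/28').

C = [2/15, 4/15, 13/45, 17/45, 23/45, 5/9, 3/5, 32/45, 4/5, 14/15, 1]
j=0 picked index 0: u0 ∈ [0, 2/15)
j=1 picked index 1: u0 ∈ [7/165, 29/165)
j=2 picked index 1: u0 ∈ [-8/165, 14/165)
j=3 picked index 3: u0 ∈ [8/495, 52/495)
j=4 picked index 4: u0 ∈ [7/495, 73/495)
j=5 picked index 5: u0 ∈ [28/495, 10/99)
j=6 picked index 7: u0 ∈ [3/55, 82/495)
j=7 picked index 7: u0 ∈ [-2/55, 37/495)
j=8 picked index 8: u0 ∈ [-8/495, 4/55)
j=9 picked index 9: u0 ∈ [-1/55, 19/165)
j=10 picked index 10: u0 ∈ [4/165, 1/11)
intersection: [28/495, 4/55)

28/495 4/55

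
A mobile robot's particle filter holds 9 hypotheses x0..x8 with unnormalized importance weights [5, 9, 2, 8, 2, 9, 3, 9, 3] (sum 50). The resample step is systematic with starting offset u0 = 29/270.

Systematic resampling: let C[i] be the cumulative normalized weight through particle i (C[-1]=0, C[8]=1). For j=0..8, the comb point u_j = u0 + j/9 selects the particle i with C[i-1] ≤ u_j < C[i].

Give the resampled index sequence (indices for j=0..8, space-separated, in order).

C = [1/10, 7/25, 8/25, 12/25, 13/25, 7/10, 19/25, 47/50, 1]
j=0: u_0=29/270 ∈ [1/10, 7/25) → index 1
j=1: u_1=59/270 ∈ [1/10, 7/25) → index 1
j=2: u_2=89/270 ∈ [8/25, 12/25) → index 3
j=3: u_3=119/270 ∈ [8/25, 12/25) → index 3
j=4: u_4=149/270 ∈ [13/25, 7/10) → index 5
j=5: u_5=179/270 ∈ [13/25, 7/10) → index 5
j=6: u_6=209/270 ∈ [19/25, 47/50) → index 7
j=7: u_7=239/270 ∈ [19/25, 47/50) → index 7
j=8: u_8=269/270 ∈ [47/50, 1) → index 8

1 1 3 3 5 5 7 7 8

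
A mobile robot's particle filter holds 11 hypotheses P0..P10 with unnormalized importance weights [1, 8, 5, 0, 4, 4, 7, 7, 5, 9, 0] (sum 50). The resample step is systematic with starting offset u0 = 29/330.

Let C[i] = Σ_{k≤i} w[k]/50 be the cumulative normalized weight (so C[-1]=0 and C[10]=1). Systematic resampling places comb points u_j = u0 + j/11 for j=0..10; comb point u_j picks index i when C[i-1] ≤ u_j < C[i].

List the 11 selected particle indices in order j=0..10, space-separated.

1 1 2 5 6 6 7 8 8 9 9

C = [1/50, 9/50, 7/25, 7/25, 9/25, 11/25, 29/50, 18/25, 41/50, 1, 1]
j=0: u_0=29/330 ∈ [1/50, 9/50) → index 1
j=1: u_1=59/330 ∈ [1/50, 9/50) → index 1
j=2: u_2=89/330 ∈ [9/50, 7/25) → index 2
j=3: u_3=119/330 ∈ [9/25, 11/25) → index 5
j=4: u_4=149/330 ∈ [11/25, 29/50) → index 6
j=5: u_5=179/330 ∈ [11/25, 29/50) → index 6
j=6: u_6=19/30 ∈ [29/50, 18/25) → index 7
j=7: u_7=239/330 ∈ [18/25, 41/50) → index 8
j=8: u_8=269/330 ∈ [18/25, 41/50) → index 8
j=9: u_9=299/330 ∈ [41/50, 1) → index 9
j=10: u_10=329/330 ∈ [41/50, 1) → index 9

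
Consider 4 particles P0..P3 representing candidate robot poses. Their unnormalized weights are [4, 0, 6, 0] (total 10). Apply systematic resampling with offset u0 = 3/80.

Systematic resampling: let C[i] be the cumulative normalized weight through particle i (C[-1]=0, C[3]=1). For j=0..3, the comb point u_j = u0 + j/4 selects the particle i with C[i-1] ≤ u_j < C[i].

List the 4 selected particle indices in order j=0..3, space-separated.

0 0 2 2

C = [2/5, 2/5, 1, 1]
j=0: u_0=3/80 ∈ [0, 2/5) → index 0
j=1: u_1=23/80 ∈ [0, 2/5) → index 0
j=2: u_2=43/80 ∈ [2/5, 1) → index 2
j=3: u_3=63/80 ∈ [2/5, 1) → index 2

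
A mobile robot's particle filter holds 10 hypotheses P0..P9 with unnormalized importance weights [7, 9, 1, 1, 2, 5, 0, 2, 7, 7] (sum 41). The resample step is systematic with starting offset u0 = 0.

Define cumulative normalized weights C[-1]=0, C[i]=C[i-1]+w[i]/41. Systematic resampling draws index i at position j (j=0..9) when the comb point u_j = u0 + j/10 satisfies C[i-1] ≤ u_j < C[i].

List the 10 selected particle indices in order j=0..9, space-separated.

0 0 1 1 2 5 5 8 8 9

C = [7/41, 16/41, 17/41, 18/41, 20/41, 25/41, 25/41, 27/41, 34/41, 1]
j=0: u_0=0 ∈ [0, 7/41) → index 0
j=1: u_1=1/10 ∈ [0, 7/41) → index 0
j=2: u_2=1/5 ∈ [7/41, 16/41) → index 1
j=3: u_3=3/10 ∈ [7/41, 16/41) → index 1
j=4: u_4=2/5 ∈ [16/41, 17/41) → index 2
j=5: u_5=1/2 ∈ [20/41, 25/41) → index 5
j=6: u_6=3/5 ∈ [20/41, 25/41) → index 5
j=7: u_7=7/10 ∈ [27/41, 34/41) → index 8
j=8: u_8=4/5 ∈ [27/41, 34/41) → index 8
j=9: u_9=9/10 ∈ [34/41, 1) → index 9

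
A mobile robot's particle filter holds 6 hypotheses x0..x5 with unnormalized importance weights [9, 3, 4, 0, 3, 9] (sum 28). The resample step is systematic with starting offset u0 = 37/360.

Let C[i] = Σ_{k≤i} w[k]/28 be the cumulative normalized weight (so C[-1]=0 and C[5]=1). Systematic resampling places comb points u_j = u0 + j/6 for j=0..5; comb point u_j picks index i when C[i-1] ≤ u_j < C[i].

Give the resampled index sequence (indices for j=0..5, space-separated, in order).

C = [9/28, 3/7, 4/7, 4/7, 19/28, 1]
j=0: u_0=37/360 ∈ [0, 9/28) → index 0
j=1: u_1=97/360 ∈ [0, 9/28) → index 0
j=2: u_2=157/360 ∈ [3/7, 4/7) → index 2
j=3: u_3=217/360 ∈ [4/7, 19/28) → index 4
j=4: u_4=277/360 ∈ [19/28, 1) → index 5
j=5: u_5=337/360 ∈ [19/28, 1) → index 5

0 0 2 4 5 5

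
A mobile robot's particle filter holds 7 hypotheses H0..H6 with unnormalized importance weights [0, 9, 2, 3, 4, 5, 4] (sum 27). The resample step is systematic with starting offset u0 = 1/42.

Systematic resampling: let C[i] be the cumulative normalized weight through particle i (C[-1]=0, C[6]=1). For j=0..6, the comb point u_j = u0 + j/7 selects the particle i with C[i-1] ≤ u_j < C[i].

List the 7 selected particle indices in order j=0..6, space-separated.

C = [0, 1/3, 11/27, 14/27, 2/3, 23/27, 1]
j=0: u_0=1/42 ∈ [0, 1/3) → index 1
j=1: u_1=1/6 ∈ [0, 1/3) → index 1
j=2: u_2=13/42 ∈ [0, 1/3) → index 1
j=3: u_3=19/42 ∈ [11/27, 14/27) → index 3
j=4: u_4=25/42 ∈ [14/27, 2/3) → index 4
j=5: u_5=31/42 ∈ [2/3, 23/27) → index 5
j=6: u_6=37/42 ∈ [23/27, 1) → index 6

1 1 1 3 4 5 6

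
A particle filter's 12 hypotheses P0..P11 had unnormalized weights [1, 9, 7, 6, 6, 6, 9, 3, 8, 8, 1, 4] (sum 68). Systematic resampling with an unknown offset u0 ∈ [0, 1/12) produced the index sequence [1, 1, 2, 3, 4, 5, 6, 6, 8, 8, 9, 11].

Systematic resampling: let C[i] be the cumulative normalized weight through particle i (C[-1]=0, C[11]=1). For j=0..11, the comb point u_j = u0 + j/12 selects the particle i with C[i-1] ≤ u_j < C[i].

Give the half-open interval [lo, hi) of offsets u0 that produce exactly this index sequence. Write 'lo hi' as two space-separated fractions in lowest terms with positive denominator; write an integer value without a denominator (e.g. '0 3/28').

5/204 1/17

C = [1/68, 5/34, 1/4, 23/68, 29/68, 35/68, 11/17, 47/68, 55/68, 63/68, 16/17, 1]
j=0 picked index 1: u0 ∈ [1/68, 5/34)
j=1 picked index 1: u0 ∈ [-7/102, 13/204)
j=2 picked index 2: u0 ∈ [-1/51, 1/12)
j=3 picked index 3: u0 ∈ [0, 3/34)
j=4 picked index 4: u0 ∈ [1/204, 19/204)
j=5 picked index 5: u0 ∈ [1/102, 5/51)
j=6 picked index 6: u0 ∈ [1/68, 5/34)
j=7 picked index 6: u0 ∈ [-7/102, 13/204)
j=8 picked index 8: u0 ∈ [5/204, 29/204)
j=9 picked index 8: u0 ∈ [-1/17, 1/17)
j=10 picked index 9: u0 ∈ [-5/204, 19/204)
j=11 picked index 11: u0 ∈ [5/204, 1/12)
intersection: [5/204, 1/17)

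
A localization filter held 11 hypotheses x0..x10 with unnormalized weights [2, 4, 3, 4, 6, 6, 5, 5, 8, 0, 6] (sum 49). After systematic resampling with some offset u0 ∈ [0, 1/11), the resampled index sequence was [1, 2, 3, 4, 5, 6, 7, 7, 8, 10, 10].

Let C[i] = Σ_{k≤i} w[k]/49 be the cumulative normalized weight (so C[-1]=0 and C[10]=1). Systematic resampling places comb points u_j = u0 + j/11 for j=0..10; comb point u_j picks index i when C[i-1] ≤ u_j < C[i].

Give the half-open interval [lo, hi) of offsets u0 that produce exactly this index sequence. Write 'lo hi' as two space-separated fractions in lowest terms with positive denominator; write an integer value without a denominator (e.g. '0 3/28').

36/539 6/77

C = [2/49, 6/49, 9/49, 13/49, 19/49, 25/49, 30/49, 5/7, 43/49, 43/49, 1]
j=0 picked index 1: u0 ∈ [2/49, 6/49)
j=1 picked index 2: u0 ∈ [17/539, 50/539)
j=2 picked index 3: u0 ∈ [1/539, 45/539)
j=3 picked index 4: u0 ∈ [-4/539, 62/539)
j=4 picked index 5: u0 ∈ [13/539, 79/539)
j=5 picked index 6: u0 ∈ [30/539, 85/539)
j=6 picked index 7: u0 ∈ [36/539, 13/77)
j=7 picked index 7: u0 ∈ [-13/539, 6/77)
j=8 picked index 8: u0 ∈ [-1/77, 81/539)
j=9 picked index 10: u0 ∈ [32/539, 2/11)
j=10 picked index 10: u0 ∈ [-17/539, 1/11)
intersection: [36/539, 6/77)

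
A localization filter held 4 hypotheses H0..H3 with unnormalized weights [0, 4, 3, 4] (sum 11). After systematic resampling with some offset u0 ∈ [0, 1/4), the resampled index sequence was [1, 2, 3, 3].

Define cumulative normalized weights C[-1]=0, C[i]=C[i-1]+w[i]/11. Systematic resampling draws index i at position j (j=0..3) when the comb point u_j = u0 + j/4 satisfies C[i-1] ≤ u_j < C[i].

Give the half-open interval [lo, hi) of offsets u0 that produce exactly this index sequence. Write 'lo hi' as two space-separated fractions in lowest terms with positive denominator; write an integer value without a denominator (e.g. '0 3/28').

3/22 1/4

C = [0, 4/11, 7/11, 1]
j=0 picked index 1: u0 ∈ [0, 4/11)
j=1 picked index 2: u0 ∈ [5/44, 17/44)
j=2 picked index 3: u0 ∈ [3/22, 1/2)
j=3 picked index 3: u0 ∈ [-5/44, 1/4)
intersection: [3/22, 1/4)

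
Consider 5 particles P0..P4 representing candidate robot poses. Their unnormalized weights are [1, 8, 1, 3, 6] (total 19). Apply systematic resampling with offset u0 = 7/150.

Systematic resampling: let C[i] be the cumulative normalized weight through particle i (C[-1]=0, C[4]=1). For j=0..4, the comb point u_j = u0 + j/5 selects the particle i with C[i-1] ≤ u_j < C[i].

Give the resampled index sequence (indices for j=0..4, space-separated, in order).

0 1 1 3 4

C = [1/19, 9/19, 10/19, 13/19, 1]
j=0: u_0=7/150 ∈ [0, 1/19) → index 0
j=1: u_1=37/150 ∈ [1/19, 9/19) → index 1
j=2: u_2=67/150 ∈ [1/19, 9/19) → index 1
j=3: u_3=97/150 ∈ [10/19, 13/19) → index 3
j=4: u_4=127/150 ∈ [13/19, 1) → index 4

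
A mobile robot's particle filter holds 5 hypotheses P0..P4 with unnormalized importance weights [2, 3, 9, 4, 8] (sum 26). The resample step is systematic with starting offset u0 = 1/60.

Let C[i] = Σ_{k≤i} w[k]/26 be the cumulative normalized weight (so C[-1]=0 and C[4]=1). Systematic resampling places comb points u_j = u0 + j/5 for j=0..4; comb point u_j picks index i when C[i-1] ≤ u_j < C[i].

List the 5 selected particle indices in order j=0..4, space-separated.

C = [1/13, 5/26, 7/13, 9/13, 1]
j=0: u_0=1/60 ∈ [0, 1/13) → index 0
j=1: u_1=13/60 ∈ [5/26, 7/13) → index 2
j=2: u_2=5/12 ∈ [5/26, 7/13) → index 2
j=3: u_3=37/60 ∈ [7/13, 9/13) → index 3
j=4: u_4=49/60 ∈ [9/13, 1) → index 4

0 2 2 3 4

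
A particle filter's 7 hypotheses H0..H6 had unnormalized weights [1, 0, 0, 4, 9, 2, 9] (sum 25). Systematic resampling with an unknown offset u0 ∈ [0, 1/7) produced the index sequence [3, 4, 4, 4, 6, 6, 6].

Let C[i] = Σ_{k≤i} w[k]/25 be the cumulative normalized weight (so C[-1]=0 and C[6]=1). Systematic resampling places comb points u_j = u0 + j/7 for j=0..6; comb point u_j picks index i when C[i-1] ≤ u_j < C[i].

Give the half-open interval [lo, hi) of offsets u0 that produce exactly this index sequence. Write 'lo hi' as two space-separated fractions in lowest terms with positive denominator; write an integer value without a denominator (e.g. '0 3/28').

C = [1/25, 1/25, 1/25, 1/5, 14/25, 16/25, 1]
j=0 picked index 3: u0 ∈ [1/25, 1/5)
j=1 picked index 4: u0 ∈ [2/35, 73/175)
j=2 picked index 4: u0 ∈ [-3/35, 48/175)
j=3 picked index 4: u0 ∈ [-8/35, 23/175)
j=4 picked index 6: u0 ∈ [12/175, 3/7)
j=5 picked index 6: u0 ∈ [-13/175, 2/7)
j=6 picked index 6: u0 ∈ [-38/175, 1/7)
intersection: [12/175, 23/175)

12/175 23/175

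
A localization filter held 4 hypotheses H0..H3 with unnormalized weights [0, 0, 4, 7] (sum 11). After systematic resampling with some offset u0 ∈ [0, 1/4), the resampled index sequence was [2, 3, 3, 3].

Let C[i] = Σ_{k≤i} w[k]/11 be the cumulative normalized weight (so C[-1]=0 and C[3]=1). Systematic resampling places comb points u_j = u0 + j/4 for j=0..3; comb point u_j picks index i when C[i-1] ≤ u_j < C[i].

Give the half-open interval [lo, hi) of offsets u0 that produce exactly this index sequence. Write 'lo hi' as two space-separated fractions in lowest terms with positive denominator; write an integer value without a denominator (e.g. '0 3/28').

C = [0, 0, 4/11, 1]
j=0 picked index 2: u0 ∈ [0, 4/11)
j=1 picked index 3: u0 ∈ [5/44, 3/4)
j=2 picked index 3: u0 ∈ [-3/22, 1/2)
j=3 picked index 3: u0 ∈ [-17/44, 1/4)
intersection: [5/44, 1/4)

5/44 1/4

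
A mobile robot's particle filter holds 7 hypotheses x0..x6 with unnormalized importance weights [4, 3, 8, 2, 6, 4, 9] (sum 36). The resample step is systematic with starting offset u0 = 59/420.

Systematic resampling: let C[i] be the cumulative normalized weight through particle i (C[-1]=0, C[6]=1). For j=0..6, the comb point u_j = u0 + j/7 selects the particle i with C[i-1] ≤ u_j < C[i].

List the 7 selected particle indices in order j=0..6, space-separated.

C = [1/9, 7/36, 5/12, 17/36, 23/36, 3/4, 1]
j=0: u_0=59/420 ∈ [1/9, 7/36) → index 1
j=1: u_1=17/60 ∈ [7/36, 5/12) → index 2
j=2: u_2=179/420 ∈ [5/12, 17/36) → index 3
j=3: u_3=239/420 ∈ [17/36, 23/36) → index 4
j=4: u_4=299/420 ∈ [23/36, 3/4) → index 5
j=5: u_5=359/420 ∈ [3/4, 1) → index 6
j=6: u_6=419/420 ∈ [3/4, 1) → index 6

1 2 3 4 5 6 6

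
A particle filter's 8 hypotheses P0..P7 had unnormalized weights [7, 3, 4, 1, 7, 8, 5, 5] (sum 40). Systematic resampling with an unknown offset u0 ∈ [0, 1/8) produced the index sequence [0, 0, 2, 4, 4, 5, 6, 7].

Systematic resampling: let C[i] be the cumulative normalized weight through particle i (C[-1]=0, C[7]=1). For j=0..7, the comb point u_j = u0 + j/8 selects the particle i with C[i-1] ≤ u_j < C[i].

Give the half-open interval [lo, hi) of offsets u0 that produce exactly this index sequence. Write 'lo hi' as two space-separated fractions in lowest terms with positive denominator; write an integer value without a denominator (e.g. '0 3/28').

C = [7/40, 1/4, 7/20, 3/8, 11/20, 3/4, 7/8, 1]
j=0 picked index 0: u0 ∈ [0, 7/40)
j=1 picked index 0: u0 ∈ [-1/8, 1/20)
j=2 picked index 2: u0 ∈ [0, 1/10)
j=3 picked index 4: u0 ∈ [0, 7/40)
j=4 picked index 4: u0 ∈ [-1/8, 1/20)
j=5 picked index 5: u0 ∈ [-3/40, 1/8)
j=6 picked index 6: u0 ∈ [0, 1/8)
j=7 picked index 7: u0 ∈ [0, 1/8)
intersection: [0, 1/20)

0 1/20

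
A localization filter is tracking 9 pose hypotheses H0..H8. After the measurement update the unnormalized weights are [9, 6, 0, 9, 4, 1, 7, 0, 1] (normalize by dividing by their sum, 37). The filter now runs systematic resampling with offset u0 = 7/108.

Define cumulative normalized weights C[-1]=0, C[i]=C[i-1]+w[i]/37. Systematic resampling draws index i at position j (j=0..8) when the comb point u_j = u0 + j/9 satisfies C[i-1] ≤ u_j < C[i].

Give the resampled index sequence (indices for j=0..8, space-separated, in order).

C = [9/37, 15/37, 15/37, 24/37, 28/37, 29/37, 36/37, 36/37, 1]
j=0: u_0=7/108 ∈ [0, 9/37) → index 0
j=1: u_1=19/108 ∈ [0, 9/37) → index 0
j=2: u_2=31/108 ∈ [9/37, 15/37) → index 1
j=3: u_3=43/108 ∈ [9/37, 15/37) → index 1
j=4: u_4=55/108 ∈ [15/37, 24/37) → index 3
j=5: u_5=67/108 ∈ [15/37, 24/37) → index 3
j=6: u_6=79/108 ∈ [24/37, 28/37) → index 4
j=7: u_7=91/108 ∈ [29/37, 36/37) → index 6
j=8: u_8=103/108 ∈ [29/37, 36/37) → index 6

0 0 1 1 3 3 4 6 6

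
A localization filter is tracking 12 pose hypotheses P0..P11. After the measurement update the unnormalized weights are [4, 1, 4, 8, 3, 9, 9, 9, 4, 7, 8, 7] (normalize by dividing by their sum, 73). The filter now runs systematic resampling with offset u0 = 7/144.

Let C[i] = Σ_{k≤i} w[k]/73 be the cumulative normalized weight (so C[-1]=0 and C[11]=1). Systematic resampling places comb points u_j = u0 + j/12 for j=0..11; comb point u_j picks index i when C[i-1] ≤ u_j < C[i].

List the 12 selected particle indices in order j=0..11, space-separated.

0 3 3 5 5 6 7 7 9 10 10 11

C = [4/73, 5/73, 9/73, 17/73, 20/73, 29/73, 38/73, 47/73, 51/73, 58/73, 66/73, 1]
j=0: u_0=7/144 ∈ [0, 4/73) → index 0
j=1: u_1=19/144 ∈ [9/73, 17/73) → index 3
j=2: u_2=31/144 ∈ [9/73, 17/73) → index 3
j=3: u_3=43/144 ∈ [20/73, 29/73) → index 5
j=4: u_4=55/144 ∈ [20/73, 29/73) → index 5
j=5: u_5=67/144 ∈ [29/73, 38/73) → index 6
j=6: u_6=79/144 ∈ [38/73, 47/73) → index 7
j=7: u_7=91/144 ∈ [38/73, 47/73) → index 7
j=8: u_8=103/144 ∈ [51/73, 58/73) → index 9
j=9: u_9=115/144 ∈ [58/73, 66/73) → index 10
j=10: u_10=127/144 ∈ [58/73, 66/73) → index 10
j=11: u_11=139/144 ∈ [66/73, 1) → index 11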